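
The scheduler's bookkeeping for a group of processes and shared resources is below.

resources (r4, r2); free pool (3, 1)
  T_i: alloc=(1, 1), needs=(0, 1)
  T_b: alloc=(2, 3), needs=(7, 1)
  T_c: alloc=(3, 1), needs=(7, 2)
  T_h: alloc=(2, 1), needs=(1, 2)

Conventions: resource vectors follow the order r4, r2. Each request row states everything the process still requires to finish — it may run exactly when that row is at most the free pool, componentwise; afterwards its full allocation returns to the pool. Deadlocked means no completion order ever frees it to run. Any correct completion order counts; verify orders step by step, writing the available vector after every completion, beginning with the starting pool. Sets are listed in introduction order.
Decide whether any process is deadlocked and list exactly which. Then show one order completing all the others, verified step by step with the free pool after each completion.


The deadlocked set is T_b and T_c.
Key observation: the pool after T_i, T_h is (6, 3); every surviving request exceeds it in r4, so progress ends there.
One completion order for the rest: T_i, T_h. Step-by-step check:
  pool = (3, 1)
  T_i needs (0, 1) <= (3, 1) -> finishes; pool += (1, 1) = (4, 2)
  T_h needs (1, 2) <= (4, 2) -> finishes; pool += (2, 1) = (6, 3)
The stuck group stays short no matter what:
  T_b still needs (7, 1) but only (6, 3) is free — short on r4
  T_c still needs (7, 2) but only (6, 3) is free — short on r4


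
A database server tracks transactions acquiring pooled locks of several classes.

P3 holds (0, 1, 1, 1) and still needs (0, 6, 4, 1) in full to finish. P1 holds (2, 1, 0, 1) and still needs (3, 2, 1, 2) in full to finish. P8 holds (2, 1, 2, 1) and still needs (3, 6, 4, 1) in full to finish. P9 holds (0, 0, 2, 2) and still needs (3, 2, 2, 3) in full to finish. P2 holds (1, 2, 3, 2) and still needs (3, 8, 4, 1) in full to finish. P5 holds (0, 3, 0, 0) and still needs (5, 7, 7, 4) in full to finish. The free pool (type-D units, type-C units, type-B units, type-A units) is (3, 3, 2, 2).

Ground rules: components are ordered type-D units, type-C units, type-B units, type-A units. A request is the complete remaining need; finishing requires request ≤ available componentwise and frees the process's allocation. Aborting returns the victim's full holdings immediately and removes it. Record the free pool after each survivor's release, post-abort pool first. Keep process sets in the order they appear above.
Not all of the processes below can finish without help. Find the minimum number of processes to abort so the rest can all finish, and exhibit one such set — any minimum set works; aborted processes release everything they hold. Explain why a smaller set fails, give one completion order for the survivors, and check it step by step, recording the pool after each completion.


Abort P2.
Key observation: aborting P2 returns (1, 2, 3, 2), and P8 — hopeless before — runs at step 3 with the returned capacity in the pool.
No smaller set exists: with zero aborts the deadlock remains.
Survivors finish in the order: P9, P1, P8, P5, P3. Verifying each step (pool after the aborts first):
  pool = (4, 5, 5, 4)
  P9 needs (3, 2, 2, 3) <= (4, 5, 5, 4) -> finishes; pool += (0, 0, 2, 2) = (4, 5, 7, 6)
  P1 needs (3, 2, 1, 2) <= (4, 5, 7, 6) -> finishes; pool += (2, 1, 0, 1) = (6, 6, 7, 7)
  P8 needs (3, 6, 4, 1) <= (6, 6, 7, 7) -> finishes; pool += (2, 1, 2, 1) = (8, 7, 9, 8)
  P5 needs (5, 7, 7, 4) <= (8, 7, 9, 8) -> finishes; pool += (0, 3, 0, 0) = (8, 10, 9, 8)
  P3 needs (0, 6, 4, 1) <= (8, 10, 9, 8) -> finishes; pool += (0, 1, 1, 1) = (8, 11, 10, 9)


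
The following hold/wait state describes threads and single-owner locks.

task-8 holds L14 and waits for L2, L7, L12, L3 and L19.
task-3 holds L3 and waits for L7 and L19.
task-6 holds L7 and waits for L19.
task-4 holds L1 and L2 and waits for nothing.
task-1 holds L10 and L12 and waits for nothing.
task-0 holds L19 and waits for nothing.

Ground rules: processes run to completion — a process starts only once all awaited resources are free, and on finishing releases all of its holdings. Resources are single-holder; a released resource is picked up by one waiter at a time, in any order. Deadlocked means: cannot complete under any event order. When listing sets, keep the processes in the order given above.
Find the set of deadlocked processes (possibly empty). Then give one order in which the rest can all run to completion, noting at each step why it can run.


No process is deadlocked.
Key observation: although several processes wait, no cycle exists — each chain bottoms out at a free runner.
One completion order for the rest: task-0, task-1, task-6, task-3, task-4, task-8.
Check, step by step:
  task-0 waits on nothing -> runs at once and releases L19
  task-1 waits on nothing -> runs at once and releases L10 and L12
  task-6: everything it awaited (L19) is free; runs, freeing L7
  task-3: everything it awaited (L7 and L19) is free; runs, freeing L3
  task-4 waits on nothing -> runs at once and releases L1 and L2
  task-8: everything it awaited (L2, L7, L12, L3 and L19) is free; runs, freeing L14


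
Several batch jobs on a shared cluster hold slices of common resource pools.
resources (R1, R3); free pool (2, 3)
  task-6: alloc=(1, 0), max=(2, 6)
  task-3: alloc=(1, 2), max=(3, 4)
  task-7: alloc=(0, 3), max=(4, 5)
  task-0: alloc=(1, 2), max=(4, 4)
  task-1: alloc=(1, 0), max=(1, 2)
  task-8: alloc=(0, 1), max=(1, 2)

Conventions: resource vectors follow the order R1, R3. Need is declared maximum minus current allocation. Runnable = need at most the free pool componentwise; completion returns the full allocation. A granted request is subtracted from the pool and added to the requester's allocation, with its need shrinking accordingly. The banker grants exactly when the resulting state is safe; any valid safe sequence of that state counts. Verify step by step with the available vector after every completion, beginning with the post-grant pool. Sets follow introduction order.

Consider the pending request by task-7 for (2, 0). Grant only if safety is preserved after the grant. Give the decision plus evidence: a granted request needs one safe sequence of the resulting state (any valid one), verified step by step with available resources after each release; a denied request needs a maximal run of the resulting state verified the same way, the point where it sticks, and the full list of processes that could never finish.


DENY — the pretend-granted state is unsafe.
Key observation: after task-1, task-8 the pool peaks at (1, 4), and each blocked process is short somewhere: task-6 on R3; task-3 on R1; task-7 on R1; task-0 on R1.
On the post-grant state, task-1, task-8 is a maximal run — nothing extends it. Check, step by step:
  pool = (0, 3)
  run task-1 (needs (0, 2), free (0, 3)); after release of (1, 0) the pool is (1, 3)
  run task-8 (needs (1, 1), free (1, 3)); after release of (0, 1) the pool is (1, 4)
  task-6 cannot run: need (1, 6) vs free (1, 4) (insufficient R3)
  task-3 cannot run: need (2, 2) vs free (1, 4) (insufficient R1)
  task-7 cannot run: need (2, 2) vs free (1, 4) (insufficient R1)
  task-0 cannot run: need (3, 2) vs free (1, 4) (insufficient R1)
Post-grant, the permanently blocked set is task-6, task-3, task-7 and task-0.


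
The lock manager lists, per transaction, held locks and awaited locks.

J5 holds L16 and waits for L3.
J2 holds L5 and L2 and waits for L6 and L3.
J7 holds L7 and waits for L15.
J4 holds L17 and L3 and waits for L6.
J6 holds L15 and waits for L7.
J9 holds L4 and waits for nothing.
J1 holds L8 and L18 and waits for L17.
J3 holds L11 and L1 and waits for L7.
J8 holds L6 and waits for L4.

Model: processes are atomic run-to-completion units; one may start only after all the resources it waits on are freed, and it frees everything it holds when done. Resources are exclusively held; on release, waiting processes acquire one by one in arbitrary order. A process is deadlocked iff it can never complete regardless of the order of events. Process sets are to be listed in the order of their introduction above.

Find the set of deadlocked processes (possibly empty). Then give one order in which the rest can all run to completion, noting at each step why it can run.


Deadlocked set: J7, J6 and J3.
Key observation: the loop J7 -> J6 -> J7 blocks itself forever; J3 waits into the deadlock from upstream.
A valid finishing order for the others: J9, J8, J4, J2, J1, J5.
Step-by-step check:
  J9: no waits; runs immediately, freeing L4
  J8 waits on L4 — all released -> runs and releases L6
  J4 waits on L6 — all released -> runs and releases L17 and L3
  J2 waits on L6 and L3 — all released -> runs and releases L5 and L2
  J1 waits on L17 — all released -> runs and releases L8 and L18
  J5 waits on L3 — all released -> runs and releases L16


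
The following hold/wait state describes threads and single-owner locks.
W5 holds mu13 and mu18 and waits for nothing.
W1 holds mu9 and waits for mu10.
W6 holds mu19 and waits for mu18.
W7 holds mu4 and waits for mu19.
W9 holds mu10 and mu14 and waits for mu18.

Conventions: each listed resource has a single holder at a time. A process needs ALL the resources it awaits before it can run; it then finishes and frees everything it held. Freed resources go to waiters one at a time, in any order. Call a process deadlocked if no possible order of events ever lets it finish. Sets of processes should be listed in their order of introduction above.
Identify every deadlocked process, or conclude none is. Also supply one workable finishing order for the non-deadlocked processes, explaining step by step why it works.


No process is deadlocked.
Key observation: all waits point, directly or indirectly, at processes that can finish, so nothing is permanently blocked.
The rest can finish in the order W5, W6, W9, W7, W1.
Check, step by step:
  run W5 (it waits on nothing); releases mu13 and mu18
  W6: everything it awaited (mu18) is free; runs, freeing mu19
  W9: everything it awaited (mu18) is free; runs, freeing mu10 and mu14
  W7: everything it awaited (mu19) is free; runs, freeing mu4
  W1: everything it awaited (mu10) is free; runs, freeing mu9


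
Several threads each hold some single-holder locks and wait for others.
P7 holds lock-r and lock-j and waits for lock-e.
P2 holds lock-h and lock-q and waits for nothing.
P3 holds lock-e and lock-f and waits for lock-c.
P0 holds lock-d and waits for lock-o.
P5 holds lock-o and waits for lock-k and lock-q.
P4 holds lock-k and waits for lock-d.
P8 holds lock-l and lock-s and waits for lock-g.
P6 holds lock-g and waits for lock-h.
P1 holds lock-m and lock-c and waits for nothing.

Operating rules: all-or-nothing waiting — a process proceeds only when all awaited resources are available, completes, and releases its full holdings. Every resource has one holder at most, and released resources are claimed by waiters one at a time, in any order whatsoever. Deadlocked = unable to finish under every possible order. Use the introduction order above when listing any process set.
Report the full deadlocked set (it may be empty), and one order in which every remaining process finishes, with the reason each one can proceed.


Deadlocked: P0, P5 and P4.
Key observation: P0 -> P5 -> P4 -> P0 is a circular wait — nothing in it can go first; no other process is dragged down with it.
A valid finishing order for the others: P2, P1, P6, P8, P3, P7.
Step-by-step check:
  P2 waits on nothing -> runs at once and releases lock-h and lock-q
  P1 waits on nothing -> runs at once and releases lock-m and lock-c
  P6 waits on lock-h — all released -> runs and releases lock-g
  P8 waits on lock-g — all released -> runs and releases lock-l and lock-s
  P3 waits on lock-c — all released -> runs and releases lock-e and lock-f
  P7 waits on lock-e — all released -> runs and releases lock-r and lock-j


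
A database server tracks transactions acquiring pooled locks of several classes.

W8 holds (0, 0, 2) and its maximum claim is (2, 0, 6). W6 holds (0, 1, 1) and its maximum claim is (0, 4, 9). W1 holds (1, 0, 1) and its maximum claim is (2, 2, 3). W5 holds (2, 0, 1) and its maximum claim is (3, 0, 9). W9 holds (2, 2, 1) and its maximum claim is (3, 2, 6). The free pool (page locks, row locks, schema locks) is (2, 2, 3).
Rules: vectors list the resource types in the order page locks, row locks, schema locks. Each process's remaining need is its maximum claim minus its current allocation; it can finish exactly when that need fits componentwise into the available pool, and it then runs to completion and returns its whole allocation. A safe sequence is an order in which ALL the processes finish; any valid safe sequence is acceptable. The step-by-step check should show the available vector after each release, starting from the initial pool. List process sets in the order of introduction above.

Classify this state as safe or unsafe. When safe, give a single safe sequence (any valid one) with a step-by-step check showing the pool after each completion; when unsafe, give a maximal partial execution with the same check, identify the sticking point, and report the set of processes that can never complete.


UNSAFE — no complete ordering exists.
Key observation: once W1, W8, W9 finish, the pool peaks at (5, 4, 7) — and every remaining process still needs more schema locks than that.
A maximal execution: W1, W8, W9 — then nothing else fits. Walking it through:
  pool = (2, 2, 3)
  run W1 (needs (1, 2, 2), free (2, 2, 3)); after release of (1, 0, 1) the pool is (3, 2, 4)
  run W8 (needs (2, 0, 4), free (3, 2, 4)); after release of (0, 0, 2) the pool is (3, 2, 6)
  run W9 (needs (1, 0, 5), free (3, 2, 6)); after release of (2, 2, 1) the pool is (5, 4, 7)
  blocked: W6 wants (0, 3, 8), pool (5, 4, 7) — not enough schema locks
  blocked: W5 wants (1, 0, 8), pool (5, 4, 7) — not enough schema locks
Never able to finish: W6 and W5.


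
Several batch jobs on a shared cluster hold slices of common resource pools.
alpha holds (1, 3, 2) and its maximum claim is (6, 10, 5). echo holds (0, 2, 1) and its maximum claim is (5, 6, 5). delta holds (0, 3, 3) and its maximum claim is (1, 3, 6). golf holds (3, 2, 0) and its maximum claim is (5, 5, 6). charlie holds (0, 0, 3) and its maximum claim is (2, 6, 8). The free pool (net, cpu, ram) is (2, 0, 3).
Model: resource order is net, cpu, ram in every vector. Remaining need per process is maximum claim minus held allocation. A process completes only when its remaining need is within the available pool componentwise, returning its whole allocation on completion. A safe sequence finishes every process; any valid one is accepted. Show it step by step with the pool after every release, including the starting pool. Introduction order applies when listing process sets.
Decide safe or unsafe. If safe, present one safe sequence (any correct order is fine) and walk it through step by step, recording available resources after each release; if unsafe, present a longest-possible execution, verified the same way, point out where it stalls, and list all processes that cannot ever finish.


The state is SAFE; one workable sequence: delta, golf, echo, charlie, alpha.
Key observation: the order's first zero-slack moment is delta ((1, 0, 3) needed, (2, 0, 3) free — a requested resource with nothing to spare).
Step-by-step check:
  pool = (2, 0, 3)
  delta needs (1, 0, 3) <= (2, 0, 3) -> finishes; pool += (0, 3, 3) = (2, 3, 6)
  golf needs (2, 3, 6) <= (2, 3, 6) -> finishes; pool += (3, 2, 0) = (5, 5, 6)
  echo needs (5, 4, 4) <= (5, 5, 6) -> finishes; pool += (0, 2, 1) = (5, 7, 7)
  charlie needs (2, 6, 5) <= (5, 7, 7) -> finishes; pool += (0, 0, 3) = (5, 7, 10)
  alpha needs (5, 7, 3) <= (5, 7, 10) -> finishes; pool += (1, 3, 2) = (6, 10, 12)


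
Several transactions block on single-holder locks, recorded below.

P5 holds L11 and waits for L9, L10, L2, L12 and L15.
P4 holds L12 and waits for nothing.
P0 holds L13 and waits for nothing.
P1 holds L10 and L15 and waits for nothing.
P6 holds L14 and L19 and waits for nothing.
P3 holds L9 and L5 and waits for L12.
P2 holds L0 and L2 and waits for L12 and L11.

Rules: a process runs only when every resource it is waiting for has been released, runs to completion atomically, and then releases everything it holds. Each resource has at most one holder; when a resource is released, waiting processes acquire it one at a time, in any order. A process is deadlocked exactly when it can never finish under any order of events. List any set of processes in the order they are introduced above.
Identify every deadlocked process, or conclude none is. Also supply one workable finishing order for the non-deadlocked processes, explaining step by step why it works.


Deadlocked: P5 and P2.
Key observation: the knot is the closed ring of waits P5 -> P2 -> P5; no other process is dragged down with it.
One completion order for the rest: P1, P0, P4, P3, P6.
Check, step by step:
  P1 waits on nothing -> runs at once and releases L10 and L15
  P0 waits on nothing -> runs at once and releases L13
  P4 waits on nothing -> runs at once and releases L12
  P3 waits on L12 — all released -> runs and releases L9 and L5
  P6 waits on nothing -> runs at once and releases L14 and L19


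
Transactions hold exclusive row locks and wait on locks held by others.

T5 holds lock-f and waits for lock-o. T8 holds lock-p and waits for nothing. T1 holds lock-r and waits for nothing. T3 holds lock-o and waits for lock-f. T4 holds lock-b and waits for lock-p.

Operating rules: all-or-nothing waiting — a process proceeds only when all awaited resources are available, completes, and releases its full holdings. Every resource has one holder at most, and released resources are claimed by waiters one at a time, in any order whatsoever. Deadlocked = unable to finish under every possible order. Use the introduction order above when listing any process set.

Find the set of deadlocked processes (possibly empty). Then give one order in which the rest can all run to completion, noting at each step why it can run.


Deadlocked set: T5 and T3.
Key observation: T5 -> T3 -> T5 is a circular wait — nothing in it can go first; no other process is dragged down with it.
The rest can finish in the order T8, T4, T1.
Walking it through:
  T8 waits on nothing -> runs at once and releases lock-p
  T4: everything it awaited (lock-p) is free; runs, freeing lock-b
  T1 waits on nothing -> runs at once and releases lock-r


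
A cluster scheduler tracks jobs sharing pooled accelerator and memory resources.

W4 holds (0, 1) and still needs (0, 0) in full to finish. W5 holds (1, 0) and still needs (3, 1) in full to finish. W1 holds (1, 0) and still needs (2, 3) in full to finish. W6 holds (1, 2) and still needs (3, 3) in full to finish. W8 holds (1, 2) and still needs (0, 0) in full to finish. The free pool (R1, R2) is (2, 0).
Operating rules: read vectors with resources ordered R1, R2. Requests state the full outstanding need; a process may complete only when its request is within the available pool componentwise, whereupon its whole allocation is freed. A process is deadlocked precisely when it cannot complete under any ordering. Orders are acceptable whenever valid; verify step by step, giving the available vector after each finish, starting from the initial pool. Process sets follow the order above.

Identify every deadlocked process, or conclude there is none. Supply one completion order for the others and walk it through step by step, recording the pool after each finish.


No process is deadlocked.
Key observation: W8 fits the free pool immediately, and its release cascades until everyone finishes.
A valid finishing order for the others: W8, W4, W1, W5, W6. Walking it through:
  pool = (2, 0)
  W8: need (0, 0) fits (2, 0); releases (1, 2), pool now (3, 2)
  W4: need (0, 0) fits (3, 2); releases (0, 1), pool now (3, 3)
  W1: need (2, 3) fits (3, 3); releases (1, 0), pool now (4, 3)
  W5: need (3, 1) fits (4, 3); releases (1, 0), pool now (5, 3)
  W6: need (3, 3) fits (5, 3); releases (1, 2), pool now (6, 5)


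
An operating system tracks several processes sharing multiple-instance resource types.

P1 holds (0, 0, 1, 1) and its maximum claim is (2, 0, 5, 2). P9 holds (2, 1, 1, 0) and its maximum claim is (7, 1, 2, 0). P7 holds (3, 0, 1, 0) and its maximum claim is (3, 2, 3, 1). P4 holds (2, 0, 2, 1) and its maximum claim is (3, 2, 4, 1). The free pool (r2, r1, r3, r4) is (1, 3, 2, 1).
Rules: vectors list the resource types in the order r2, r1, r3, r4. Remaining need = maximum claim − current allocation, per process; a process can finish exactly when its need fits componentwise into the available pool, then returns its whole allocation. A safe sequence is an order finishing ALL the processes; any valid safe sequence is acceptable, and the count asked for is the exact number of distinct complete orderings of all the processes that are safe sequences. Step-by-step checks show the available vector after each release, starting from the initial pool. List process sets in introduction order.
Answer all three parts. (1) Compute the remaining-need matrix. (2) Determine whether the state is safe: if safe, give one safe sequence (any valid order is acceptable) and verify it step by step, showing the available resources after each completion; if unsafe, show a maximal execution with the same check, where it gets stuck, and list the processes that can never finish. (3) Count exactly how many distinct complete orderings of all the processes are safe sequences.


(1) Outstanding need per process (order r2, r1, r3, r4):
  P1: (2, 0, 4, 1)
  P9: (5, 0, 1, 0)
  P7: (0, 2, 2, 1)
  P4: (1, 2, 2, 0)
(2) The state is SAFE; one workable sequence: P4, P1, P7, P9.
Key observation: the first exact fit in this order is P4 — it needs (1, 2, 2, 0) with (1, 3, 2, 1) free, meeting a requested resource to the last unit.
Walking it through:
  pool = (1, 3, 2, 1)
  P4 needs (1, 2, 2, 0) <= (1, 3, 2, 1) -> finishes; pool += (2, 0, 2, 1) = (3, 3, 4, 2)
  P1 needs (2, 0, 4, 1) <= (3, 3, 4, 2) -> finishes; pool += (0, 0, 1, 1) = (3, 3, 5, 3)
  P7 needs (0, 2, 2, 1) <= (3, 3, 5, 3) -> finishes; pool += (3, 0, 1, 0) = (6, 3, 6, 3)
  P9 needs (5, 0, 1, 0) <= (6, 3, 6, 3) -> finishes; pool += (2, 1, 1, 0) = (8, 4, 7, 3)
(3) The exact count: 5 of the possible complete orderings are safe sequences.


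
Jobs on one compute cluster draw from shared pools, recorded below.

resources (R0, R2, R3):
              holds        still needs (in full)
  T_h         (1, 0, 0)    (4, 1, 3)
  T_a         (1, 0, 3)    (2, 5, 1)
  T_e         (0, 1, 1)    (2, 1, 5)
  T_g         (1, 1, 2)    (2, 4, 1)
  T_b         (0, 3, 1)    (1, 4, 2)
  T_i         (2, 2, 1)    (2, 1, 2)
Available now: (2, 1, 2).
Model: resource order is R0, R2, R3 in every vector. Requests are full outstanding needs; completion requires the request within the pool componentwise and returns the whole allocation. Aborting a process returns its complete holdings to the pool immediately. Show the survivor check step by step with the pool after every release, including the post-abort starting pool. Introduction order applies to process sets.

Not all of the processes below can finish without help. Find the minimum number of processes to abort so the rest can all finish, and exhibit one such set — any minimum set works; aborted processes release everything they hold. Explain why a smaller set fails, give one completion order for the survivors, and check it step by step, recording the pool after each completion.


The answer: abort T_e.
Key observation: aborting T_e returns (0, 1, 1), and T_b — hopeless before — runs at step 3 with the returned capacity in the pool.
No smaller set exists: with zero aborts the deadlock remains.
The survivors complete as T_i, T_h, T_b, T_a, T_g. Check, step by step (starting from the post-abort pool):
  pool = (2, 2, 3)
  T_i: need (2, 1, 2) fits (2, 2, 3); releases (2, 2, 1), pool now (4, 4, 4)
  T_h: need (4, 1, 3) fits (4, 4, 4); releases (1, 0, 0), pool now (5, 4, 4)
  T_b: need (1, 4, 2) fits (5, 4, 4); releases (0, 3, 1), pool now (5, 7, 5)
  T_a: need (2, 5, 1) fits (5, 7, 5); releases (1, 0, 3), pool now (6, 7, 8)
  T_g: need (2, 4, 1) fits (6, 7, 8); releases (1, 1, 2), pool now (7, 8, 10)


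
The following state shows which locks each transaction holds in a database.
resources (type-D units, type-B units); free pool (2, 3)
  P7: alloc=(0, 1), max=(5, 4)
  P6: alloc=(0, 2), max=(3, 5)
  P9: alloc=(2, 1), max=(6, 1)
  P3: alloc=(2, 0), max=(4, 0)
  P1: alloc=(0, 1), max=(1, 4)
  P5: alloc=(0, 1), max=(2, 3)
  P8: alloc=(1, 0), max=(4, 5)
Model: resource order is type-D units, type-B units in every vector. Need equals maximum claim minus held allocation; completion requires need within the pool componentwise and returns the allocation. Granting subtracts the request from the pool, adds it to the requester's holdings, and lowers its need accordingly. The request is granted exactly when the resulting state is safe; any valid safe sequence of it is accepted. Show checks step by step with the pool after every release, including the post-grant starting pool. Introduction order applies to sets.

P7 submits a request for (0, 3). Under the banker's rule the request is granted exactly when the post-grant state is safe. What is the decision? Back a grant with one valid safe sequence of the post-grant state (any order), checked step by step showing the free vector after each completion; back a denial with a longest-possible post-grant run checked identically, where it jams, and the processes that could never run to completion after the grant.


GRANT — the state after the grant stays safe, e.g. via P3, P9, P7, P8, P5, P1, P6.
Key observation: post-grant, (2, 0) remains, and an order beginning with P3 completes everyone.
Step-by-step check of the post-grant state:
  pool = (2, 0)
  P3: need (2, 0) fits (2, 0); releases (2, 0), pool now (4, 0)
  P9: need (4, 0) fits (4, 0); releases (2, 1), pool now (6, 1)
  P7: need (5, 0) fits (6, 1); releases (0, 4), pool now (6, 5)
  P8: need (3, 5) fits (6, 5); releases (1, 0), pool now (7, 5)
  P5: need (2, 2) fits (7, 5); releases (0, 1), pool now (7, 6)
  P1: need (1, 3) fits (7, 6); releases (0, 1), pool now (7, 7)
  P6: need (3, 3) fits (7, 7); releases (0, 2), pool now (7, 9)


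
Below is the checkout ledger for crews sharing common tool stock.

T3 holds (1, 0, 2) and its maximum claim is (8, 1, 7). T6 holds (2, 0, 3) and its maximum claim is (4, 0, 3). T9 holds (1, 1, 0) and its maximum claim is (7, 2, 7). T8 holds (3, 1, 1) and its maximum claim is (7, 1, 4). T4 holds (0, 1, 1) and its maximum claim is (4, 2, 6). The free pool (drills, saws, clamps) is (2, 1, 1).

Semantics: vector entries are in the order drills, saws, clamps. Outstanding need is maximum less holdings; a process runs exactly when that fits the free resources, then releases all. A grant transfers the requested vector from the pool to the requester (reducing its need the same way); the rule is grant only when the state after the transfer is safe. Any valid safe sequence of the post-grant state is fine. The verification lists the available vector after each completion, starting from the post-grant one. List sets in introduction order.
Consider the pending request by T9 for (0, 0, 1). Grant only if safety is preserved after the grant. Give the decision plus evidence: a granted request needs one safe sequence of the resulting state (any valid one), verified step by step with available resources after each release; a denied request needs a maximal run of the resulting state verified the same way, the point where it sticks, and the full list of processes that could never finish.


DENY — the pretend-granted state is unsafe.
Key observation: clamps is the bottleneck — with T6, T8 done the pool holds (7, 2, 4), short of every remaining need.
On the post-grant state, T6, T8 is a maximal run — nothing extends it. Step-by-step check:
  pool = (2, 1, 0)
  T6 needs (2, 0, 0) <= (2, 1, 0) -> finishes; pool += (2, 0, 3) = (4, 1, 3)
  T8 needs (4, 0, 3) <= (4, 1, 3) -> finishes; pool += (3, 1, 1) = (7, 2, 4)
  T3 cannot run: need (7, 1, 5) vs free (7, 2, 4) (insufficient clamps)
  T9 cannot run: need (6, 1, 6) vs free (7, 2, 4) (insufficient clamps)
  T4 cannot run: need (4, 1, 5) vs free (7, 2, 4) (insufficient clamps)
Processes that could never finish after the grant: T3, T9 and T4.


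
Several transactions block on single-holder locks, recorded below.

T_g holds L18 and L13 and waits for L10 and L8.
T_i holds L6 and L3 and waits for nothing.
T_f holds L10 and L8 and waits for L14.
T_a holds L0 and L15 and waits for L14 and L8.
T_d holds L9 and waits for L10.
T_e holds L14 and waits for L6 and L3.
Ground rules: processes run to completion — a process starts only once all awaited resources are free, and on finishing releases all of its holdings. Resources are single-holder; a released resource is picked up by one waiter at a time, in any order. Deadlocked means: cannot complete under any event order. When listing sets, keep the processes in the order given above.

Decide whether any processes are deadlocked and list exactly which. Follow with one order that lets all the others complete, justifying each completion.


Nothing here is deadlocked.
Key observation: all waits point, directly or indirectly, at processes that can finish, so nothing is permanently blocked.
The rest can finish in the order T_i, T_e, T_f, T_a, T_g, T_d.
Walking it through:
  T_i waits on nothing -> runs at once and releases L6 and L3
  run T_e (all its waits — L6 and L3 — are resolved); releases L14
  run T_f (all its waits — L14 — are resolved); releases L10 and L8
  run T_a (all its waits — L14 and L8 — are resolved); releases L0 and L15
  run T_g (all its waits — L10 and L8 — are resolved); releases L18 and L13
  run T_d (all its waits — L10 — are resolved); releases L9


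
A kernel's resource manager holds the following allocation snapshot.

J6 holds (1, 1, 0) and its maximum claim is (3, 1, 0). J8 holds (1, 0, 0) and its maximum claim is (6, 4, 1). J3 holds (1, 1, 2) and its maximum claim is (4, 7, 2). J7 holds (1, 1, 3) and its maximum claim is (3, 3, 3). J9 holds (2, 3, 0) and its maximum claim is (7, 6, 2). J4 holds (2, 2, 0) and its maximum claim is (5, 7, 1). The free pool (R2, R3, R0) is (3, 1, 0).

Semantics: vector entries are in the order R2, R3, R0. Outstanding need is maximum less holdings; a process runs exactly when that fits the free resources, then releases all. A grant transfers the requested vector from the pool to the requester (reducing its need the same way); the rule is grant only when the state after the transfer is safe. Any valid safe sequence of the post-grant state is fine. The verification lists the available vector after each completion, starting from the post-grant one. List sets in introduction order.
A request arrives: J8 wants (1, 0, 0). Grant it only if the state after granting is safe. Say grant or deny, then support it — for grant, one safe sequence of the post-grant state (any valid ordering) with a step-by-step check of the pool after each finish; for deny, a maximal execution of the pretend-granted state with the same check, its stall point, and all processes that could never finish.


DENY: after the grant no complete ordering would exist.
Key observation: after J6, J7 the pool peaks at (4, 3, 3), and each blocked process is short somewhere: J8 on R3; J3 on R3; J9 on R2; J4 on R3.
On the post-grant state, J6, J7 is a maximal run — nothing extends it. Verifying each step:
  pool = (2, 1, 0)
  run J6 (needs (2, 0, 0), free (2, 1, 0)); after release of (1, 1, 0) the pool is (3, 2, 0)
  run J7 (needs (2, 2, 0), free (3, 2, 0)); after release of (1, 1, 3) the pool is (4, 3, 3)
  J8 still needs (4, 4, 1) but only (4, 3, 3) is free — short on R3
  J3 still needs (3, 6, 0) but only (4, 3, 3) is free — short on R3
  J9 still needs (5, 3, 2) but only (4, 3, 3) is free — short on R2
  J4 still needs (3, 5, 1) but only (4, 3, 3) is free — short on R3
Had the request been granted, J8, J3, J9 and J4 could never finish.


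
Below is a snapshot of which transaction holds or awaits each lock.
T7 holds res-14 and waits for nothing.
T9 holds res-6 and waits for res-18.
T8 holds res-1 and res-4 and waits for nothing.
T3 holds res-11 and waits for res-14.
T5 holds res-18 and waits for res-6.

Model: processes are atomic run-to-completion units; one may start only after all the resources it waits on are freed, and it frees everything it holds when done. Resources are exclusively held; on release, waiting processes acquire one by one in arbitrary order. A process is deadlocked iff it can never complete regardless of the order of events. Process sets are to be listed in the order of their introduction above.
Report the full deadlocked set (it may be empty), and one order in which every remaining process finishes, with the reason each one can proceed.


Deadlocked set: T9 and T5.
Key observation: the knot is the closed ring of waits T9 -> T5 -> T9; no other process is dragged down with it.
The rest can finish in the order T8, T7, T3.
Walking it through:
  run T8 (it waits on nothing); releases res-1 and res-4
  run T7 (it waits on nothing); releases res-14
  run T3 (all its waits — res-14 — are resolved); releases res-11


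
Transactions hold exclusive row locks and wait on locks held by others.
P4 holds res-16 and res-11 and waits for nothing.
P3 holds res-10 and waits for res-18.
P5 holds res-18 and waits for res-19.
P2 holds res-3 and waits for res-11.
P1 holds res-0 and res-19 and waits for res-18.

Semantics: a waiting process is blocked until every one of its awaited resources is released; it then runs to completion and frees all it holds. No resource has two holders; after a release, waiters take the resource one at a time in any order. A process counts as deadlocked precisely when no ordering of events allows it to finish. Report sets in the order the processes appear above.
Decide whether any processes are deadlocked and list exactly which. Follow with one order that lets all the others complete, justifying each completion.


The deadlocked set is P3, P5 and P1.
Key observation: the loop P5 -> P1 -> P5 blocks itself forever; P3 waits into the deadlock from upstream.
A valid finishing order for the others: P4, P2.
Verifying each step:
  run P4 (it waits on nothing); releases res-16 and res-11
  run P2 (all its waits — res-11 — are resolved); releases res-3


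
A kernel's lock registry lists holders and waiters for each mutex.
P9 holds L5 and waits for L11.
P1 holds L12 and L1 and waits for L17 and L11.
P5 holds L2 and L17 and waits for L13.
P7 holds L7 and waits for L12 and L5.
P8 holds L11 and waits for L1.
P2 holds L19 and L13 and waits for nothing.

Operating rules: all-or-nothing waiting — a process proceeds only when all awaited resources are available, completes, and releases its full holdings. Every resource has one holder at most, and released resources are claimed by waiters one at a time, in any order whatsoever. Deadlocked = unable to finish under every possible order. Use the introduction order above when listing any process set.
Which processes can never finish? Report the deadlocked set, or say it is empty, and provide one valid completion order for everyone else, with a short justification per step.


Deadlocked set: P9, P1, P7 and P8.
Key observation: the wait chain closes on itself along P8 -> P1 -> P8; P9 and P7 wait into the deadlock from upstream.
One completion order for the rest: P2, P5.
Verifying each step:
  P2 waits on nothing -> runs at once and releases L19 and L13
  P5 waits on L13 — all released -> runs and releases L2 and L17


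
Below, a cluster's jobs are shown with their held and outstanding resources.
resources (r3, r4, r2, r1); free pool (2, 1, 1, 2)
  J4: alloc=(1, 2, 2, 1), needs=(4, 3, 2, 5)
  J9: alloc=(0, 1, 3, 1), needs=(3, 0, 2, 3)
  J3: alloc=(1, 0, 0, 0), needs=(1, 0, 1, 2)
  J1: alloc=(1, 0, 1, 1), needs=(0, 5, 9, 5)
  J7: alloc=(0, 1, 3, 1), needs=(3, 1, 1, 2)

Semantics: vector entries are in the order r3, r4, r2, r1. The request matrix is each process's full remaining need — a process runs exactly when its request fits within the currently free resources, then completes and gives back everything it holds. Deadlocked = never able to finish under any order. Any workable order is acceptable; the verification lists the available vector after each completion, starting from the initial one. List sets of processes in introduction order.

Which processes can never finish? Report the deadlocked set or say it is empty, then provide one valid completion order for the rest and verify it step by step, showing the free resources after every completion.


Deadlocked: J4 and J1.
Key observation: the wall is r1: completing J3, J7, J9 brings the pool only to (3, 3, 7, 4), and all the rest need more.
A valid finishing order for the others: J3, J7, J9. Step-by-step check:
  pool = (2, 1, 1, 2)
  J3 needs (1, 0, 1, 2) <= (2, 1, 1, 2) -> finishes; pool += (1, 0, 0, 0) = (3, 1, 1, 2)
  J7 needs (3, 1, 1, 2) <= (3, 1, 1, 2) -> finishes; pool += (0, 1, 3, 1) = (3, 2, 4, 3)
  J9 needs (3, 0, 2, 3) <= (3, 2, 4, 3) -> finishes; pool += (0, 1, 3, 1) = (3, 3, 7, 4)
The stuck group stays short no matter what:
  J4 still needs (4, 3, 2, 5) but only (3, 3, 7, 4) is free — short on r3 and r1
  J1 still needs (0, 5, 9, 5) but only (3, 3, 7, 4) is free — short on r4, r2 and r1


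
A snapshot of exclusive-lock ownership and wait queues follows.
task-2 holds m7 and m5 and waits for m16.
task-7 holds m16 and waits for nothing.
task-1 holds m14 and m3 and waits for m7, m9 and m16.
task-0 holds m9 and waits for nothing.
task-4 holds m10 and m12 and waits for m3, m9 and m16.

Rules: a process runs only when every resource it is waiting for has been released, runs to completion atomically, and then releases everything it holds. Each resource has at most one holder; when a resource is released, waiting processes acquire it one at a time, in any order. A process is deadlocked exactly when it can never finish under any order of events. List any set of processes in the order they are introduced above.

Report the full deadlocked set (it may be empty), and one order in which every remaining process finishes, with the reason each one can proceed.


Nothing here is deadlocked.
Key observation: the waits form no ring: some process can always run, and its releases unblock the others one by one.
One completion order for the rest: task-0, task-7, task-2, task-1, task-4.
Verifying each step:
  task-0: no waits; runs immediately, freeing m9
  task-7: no waits; runs immediately, freeing m16
  task-2: everything it awaited (m16) is free; runs, freeing m7 and m5
  task-1: everything it awaited (m7, m9 and m16) is free; runs, freeing m14 and m3
  task-4: everything it awaited (m3, m9 and m16) is free; runs, freeing m10 and m12


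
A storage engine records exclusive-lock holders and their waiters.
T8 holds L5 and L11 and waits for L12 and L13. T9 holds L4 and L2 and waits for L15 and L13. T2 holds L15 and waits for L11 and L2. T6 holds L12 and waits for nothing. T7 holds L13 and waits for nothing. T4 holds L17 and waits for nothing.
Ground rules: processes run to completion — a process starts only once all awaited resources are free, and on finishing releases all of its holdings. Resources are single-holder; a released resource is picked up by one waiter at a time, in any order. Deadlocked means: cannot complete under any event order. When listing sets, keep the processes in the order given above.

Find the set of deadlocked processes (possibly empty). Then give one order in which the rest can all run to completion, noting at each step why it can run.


Deadlocked set: T9 and T2.
Key observation: the loop T9 -> T2 -> T9 blocks itself forever; no other process is dragged down with it.
One completion order for the rest: T6, T4, T7, T8.
Walking it through:
  T6 waits on nothing -> runs at once and releases L12
  T4 waits on nothing -> runs at once and releases L17
  T7 waits on nothing -> runs at once and releases L13
  T8 waits on L12 and L13 — all released -> runs and releases L5 and L11


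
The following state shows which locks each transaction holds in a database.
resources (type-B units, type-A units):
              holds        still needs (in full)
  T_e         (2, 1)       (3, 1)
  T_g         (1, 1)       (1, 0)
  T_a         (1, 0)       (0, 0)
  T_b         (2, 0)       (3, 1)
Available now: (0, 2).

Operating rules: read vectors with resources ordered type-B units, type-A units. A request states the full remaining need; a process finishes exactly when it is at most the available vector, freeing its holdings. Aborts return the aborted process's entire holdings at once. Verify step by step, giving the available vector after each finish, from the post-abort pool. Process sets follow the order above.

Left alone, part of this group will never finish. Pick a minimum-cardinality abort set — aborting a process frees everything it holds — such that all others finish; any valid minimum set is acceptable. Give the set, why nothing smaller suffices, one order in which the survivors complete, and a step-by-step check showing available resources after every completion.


Abort T_e.
Key observation: T_b could never have finished before the abort; with (2, 1) returned by T_e, it fits at step 3.
No smaller set exists: with zero aborts the deadlock remains.
Survivors finish in the order: T_g, T_a, T_b. Step-by-step check (pool after the aborts first):
  pool = (2, 3)
  T_g: need (1, 0) fits (2, 3); releases (1, 1), pool now (3, 4)
  T_a: need (0, 0) fits (3, 4); releases (1, 0), pool now (4, 4)
  T_b: need (3, 1) fits (4, 4); releases (2, 0), pool now (6, 4)
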